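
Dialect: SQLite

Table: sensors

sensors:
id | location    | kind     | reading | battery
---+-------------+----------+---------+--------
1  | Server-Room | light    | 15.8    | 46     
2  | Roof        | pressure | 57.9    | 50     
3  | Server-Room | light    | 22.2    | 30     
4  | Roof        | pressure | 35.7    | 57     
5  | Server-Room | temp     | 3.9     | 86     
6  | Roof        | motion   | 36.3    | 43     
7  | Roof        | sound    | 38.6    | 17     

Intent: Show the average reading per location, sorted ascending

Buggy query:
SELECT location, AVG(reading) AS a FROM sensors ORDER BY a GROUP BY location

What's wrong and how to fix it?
Bug: GROUP BY must precede ORDER BY

Fix: Move ORDER BY to the end, after GROUP BY

Corrected query:
SELECT location, AVG(reading) AS a FROM sensors GROUP BY location ORDER BY a

Result:
location    | a        
------------+----------
Server-Room | 13.966667
Roof        | 42.125   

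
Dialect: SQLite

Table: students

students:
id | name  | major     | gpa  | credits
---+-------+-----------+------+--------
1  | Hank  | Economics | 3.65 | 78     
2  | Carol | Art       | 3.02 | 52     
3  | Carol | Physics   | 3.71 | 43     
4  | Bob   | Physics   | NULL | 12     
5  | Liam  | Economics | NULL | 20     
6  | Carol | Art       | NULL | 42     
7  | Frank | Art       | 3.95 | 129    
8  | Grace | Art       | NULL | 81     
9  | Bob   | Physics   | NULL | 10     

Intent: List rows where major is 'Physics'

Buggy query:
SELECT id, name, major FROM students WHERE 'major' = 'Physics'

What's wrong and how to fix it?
Bug: 'major' in single quotes is a string literal, not the column; the comparison is literal-vs-literal and never true

Fix: Remove the quotes around the column name (or use double quotes for an identifier)

Corrected query:
SELECT id, name, major FROM students WHERE major = 'Physics'

Result:
id | name  | major  
---+-------+--------
3  | Carol | Physics
4  | Bob   | Physics
9  | Bob   | Physics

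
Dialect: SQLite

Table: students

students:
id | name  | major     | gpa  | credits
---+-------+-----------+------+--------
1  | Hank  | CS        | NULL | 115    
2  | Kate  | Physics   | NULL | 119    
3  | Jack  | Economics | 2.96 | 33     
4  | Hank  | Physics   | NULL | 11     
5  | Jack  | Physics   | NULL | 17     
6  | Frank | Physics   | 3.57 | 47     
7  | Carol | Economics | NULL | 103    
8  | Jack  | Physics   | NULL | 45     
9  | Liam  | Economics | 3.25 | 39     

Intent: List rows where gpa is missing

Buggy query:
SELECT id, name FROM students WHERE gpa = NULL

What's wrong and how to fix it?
Bug: Comparing to NULL with '=' never matches; NULL = NULL is unknown, not true

Fix: Replace '= NULL' with 'IS NULL'

Corrected query:
SELECT id, name FROM students WHERE gpa IS NULL

Result:
id | name 
---+------
1  | Hank 
2  | Kate 
4  | Hank 
5  | Jack 
7  | Carol
8  | Jack 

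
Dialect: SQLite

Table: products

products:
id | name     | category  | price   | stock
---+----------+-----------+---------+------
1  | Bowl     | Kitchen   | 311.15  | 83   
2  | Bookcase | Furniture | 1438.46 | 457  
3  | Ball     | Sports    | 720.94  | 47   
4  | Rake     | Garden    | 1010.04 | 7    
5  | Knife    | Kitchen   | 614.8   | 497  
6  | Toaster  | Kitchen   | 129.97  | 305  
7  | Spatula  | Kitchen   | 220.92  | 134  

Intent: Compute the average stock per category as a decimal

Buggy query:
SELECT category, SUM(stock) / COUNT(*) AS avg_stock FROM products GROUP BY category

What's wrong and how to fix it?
Bug: Both operands are integers, so '/' performs integer division and truncates

Fix: Multiply by 1.0 (or CAST to REAL) to force floating-point division

Corrected query:
SELECT category, SUM(stock) * 1.0 / COUNT(*) AS avg_stock FROM products GROUP BY category

Result:
category  | avg_stock
----------+----------
Furniture | 457      
Garden    | 7        
Kitchen   | 254.75   
Sports    | 47       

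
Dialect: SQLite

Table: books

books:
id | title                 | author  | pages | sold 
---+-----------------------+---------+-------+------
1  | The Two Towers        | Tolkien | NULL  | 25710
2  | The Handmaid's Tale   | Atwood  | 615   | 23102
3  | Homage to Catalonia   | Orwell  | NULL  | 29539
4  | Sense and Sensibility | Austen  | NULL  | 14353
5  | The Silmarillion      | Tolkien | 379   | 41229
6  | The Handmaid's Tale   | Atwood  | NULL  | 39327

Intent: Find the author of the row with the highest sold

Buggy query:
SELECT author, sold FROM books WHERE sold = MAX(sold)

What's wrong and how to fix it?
Bug: MAX(sold) is an aggregate and cannot be used directly in WHERE

Fix: Wrap MAX in a scalar subquery so WHERE compares against a single value

Corrected query:
SELECT author, sold FROM books WHERE sold = (SELECT MAX(sold) FROM books)

Result:
author  | sold 
--------+------
Tolkien | 41229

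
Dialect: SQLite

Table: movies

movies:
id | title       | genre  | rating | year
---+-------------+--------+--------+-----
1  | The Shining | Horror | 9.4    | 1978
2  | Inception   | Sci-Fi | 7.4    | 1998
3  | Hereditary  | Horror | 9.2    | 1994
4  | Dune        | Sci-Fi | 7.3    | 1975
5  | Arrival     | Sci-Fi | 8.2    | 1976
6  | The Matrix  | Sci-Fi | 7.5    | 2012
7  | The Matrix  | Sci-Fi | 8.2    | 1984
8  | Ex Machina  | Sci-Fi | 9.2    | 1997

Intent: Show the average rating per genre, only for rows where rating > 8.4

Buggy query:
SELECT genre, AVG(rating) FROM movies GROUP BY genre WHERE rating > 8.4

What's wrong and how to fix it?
Bug: Row-level WHERE must come before GROUP BY in the clause order

Fix: Place WHERE between FROM and GROUP BY

Corrected query:
SELECT genre, AVG(rating) FROM movies WHERE rating > 8.4 GROUP BY genre

Result:
genre  | AVG(rating)
-------+------------
Horror | 9.3        
Sci-Fi | 9.2        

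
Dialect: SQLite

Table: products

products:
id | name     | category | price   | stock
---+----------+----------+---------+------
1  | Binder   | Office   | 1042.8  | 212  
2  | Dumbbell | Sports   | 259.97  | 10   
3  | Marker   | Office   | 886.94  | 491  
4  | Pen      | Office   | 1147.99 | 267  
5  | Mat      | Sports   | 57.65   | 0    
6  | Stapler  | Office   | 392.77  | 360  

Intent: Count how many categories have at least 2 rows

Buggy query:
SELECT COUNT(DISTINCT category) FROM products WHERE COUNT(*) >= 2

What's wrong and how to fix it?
Bug: COUNT(*) cannot appear in WHERE; the per-group count doesn't exist yet

Fix: Group first with HAVING COUNT(*) >= 2, then COUNT the resulting groups

Corrected query:
SELECT COUNT(*) FROM (SELECT category FROM products GROUP BY category HAVING COUNT(*) >= 2)

Result:
COUNT(*)
--------
2       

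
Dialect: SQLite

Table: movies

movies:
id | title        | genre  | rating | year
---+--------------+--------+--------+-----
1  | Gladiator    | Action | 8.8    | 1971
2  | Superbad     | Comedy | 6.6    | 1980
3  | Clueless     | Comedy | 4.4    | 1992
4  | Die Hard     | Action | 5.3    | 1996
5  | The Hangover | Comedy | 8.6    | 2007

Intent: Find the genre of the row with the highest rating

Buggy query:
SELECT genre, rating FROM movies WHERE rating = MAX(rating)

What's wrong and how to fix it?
Bug: WHERE is evaluated per row; an aggregate over the whole table isn't defined there

Fix: Use a subquery: WHERE rating = (SELECT MAX(rating) FROM movies)

Corrected query:
SELECT genre, rating FROM movies WHERE rating = (SELECT MAX(rating) FROM movies)

Result:
genre  | rating
-------+-------
Action | 8.8   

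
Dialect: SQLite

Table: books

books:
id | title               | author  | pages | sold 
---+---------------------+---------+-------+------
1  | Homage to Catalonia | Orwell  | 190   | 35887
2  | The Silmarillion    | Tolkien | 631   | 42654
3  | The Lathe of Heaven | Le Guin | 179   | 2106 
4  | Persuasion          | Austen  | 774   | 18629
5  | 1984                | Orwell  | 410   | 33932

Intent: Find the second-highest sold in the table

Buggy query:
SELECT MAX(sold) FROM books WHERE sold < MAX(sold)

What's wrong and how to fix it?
Bug: MAX(sold) on the right of the comparison is an aggregate-in-WHERE error

Fix: Put the inner MAX in a scalar subquery

Corrected query:
SELECT MAX(sold) FROM books WHERE sold < (SELECT MAX(sold) FROM books)

Result:
MAX(sold)
---------
35887    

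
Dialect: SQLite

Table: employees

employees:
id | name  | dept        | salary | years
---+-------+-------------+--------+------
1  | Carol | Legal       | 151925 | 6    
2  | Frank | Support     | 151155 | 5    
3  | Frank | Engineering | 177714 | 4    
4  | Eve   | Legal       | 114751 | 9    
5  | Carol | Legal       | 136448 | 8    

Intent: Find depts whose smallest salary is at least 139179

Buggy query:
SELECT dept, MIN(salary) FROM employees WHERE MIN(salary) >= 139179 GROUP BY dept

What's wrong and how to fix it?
Bug: MIN() in WHERE is a misuse of aggregate

Fix: Use HAVING for the per-group MIN condition

Corrected query:
SELECT dept, MIN(salary) FROM employees GROUP BY dept HAVING MIN(salary) >= 139179

Result:
dept        | MIN(salary)
------------+------------
Engineering | 177714     
Support     | 151155     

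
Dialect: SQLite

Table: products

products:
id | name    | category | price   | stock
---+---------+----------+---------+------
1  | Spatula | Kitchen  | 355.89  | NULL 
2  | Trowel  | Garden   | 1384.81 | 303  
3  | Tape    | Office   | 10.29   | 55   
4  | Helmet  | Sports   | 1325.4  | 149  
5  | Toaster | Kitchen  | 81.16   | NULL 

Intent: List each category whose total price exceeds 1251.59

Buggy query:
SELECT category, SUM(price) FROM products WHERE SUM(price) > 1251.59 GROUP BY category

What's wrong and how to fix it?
Bug: SUM(price) is an aggregate, but WHERE filters rows before aggregation

Fix: Move the aggregate condition to a HAVING clause

Corrected query:
SELECT category, SUM(price) FROM products GROUP BY category HAVING SUM(price) > 1251.59

Result:
category | SUM(price)
---------+-----------
Garden   | 1384.81   
Sports   | 1325.4    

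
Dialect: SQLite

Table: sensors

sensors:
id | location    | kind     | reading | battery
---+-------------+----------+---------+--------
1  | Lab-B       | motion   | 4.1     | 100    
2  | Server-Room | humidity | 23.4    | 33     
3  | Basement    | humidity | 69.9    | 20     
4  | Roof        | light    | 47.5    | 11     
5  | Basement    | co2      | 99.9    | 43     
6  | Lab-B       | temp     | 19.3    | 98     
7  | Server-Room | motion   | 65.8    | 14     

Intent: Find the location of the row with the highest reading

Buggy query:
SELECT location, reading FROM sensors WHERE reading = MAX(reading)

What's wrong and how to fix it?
Bug: WHERE is evaluated per row; an aggregate over the whole table isn't defined there

Fix: Wrap MAX in a scalar subquery so WHERE compares against a single value

Corrected query:
SELECT location, reading FROM sensors WHERE reading = (SELECT MAX(reading) FROM sensors)

Result:
location | reading
---------+--------
Basement | 99.9   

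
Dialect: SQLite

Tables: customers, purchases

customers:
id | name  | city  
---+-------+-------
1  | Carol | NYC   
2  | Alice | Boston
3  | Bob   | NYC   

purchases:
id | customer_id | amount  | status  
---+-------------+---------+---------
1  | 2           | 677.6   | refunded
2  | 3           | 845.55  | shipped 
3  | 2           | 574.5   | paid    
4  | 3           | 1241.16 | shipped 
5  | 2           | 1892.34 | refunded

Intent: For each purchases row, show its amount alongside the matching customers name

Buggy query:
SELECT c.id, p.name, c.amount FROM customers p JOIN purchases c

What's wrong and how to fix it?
Bug: JOIN with no ON clause produces a cartesian product; every purchases row pairs with every customers row

Fix: Add ON c.customer_id = p.id to the JOIN

Corrected query:
SELECT c.id, p.name, c.amount FROM customers p JOIN purchases c ON c.customer_id = p.id

Result:
id | name  | amount 
---+-------+--------
1  | Alice | 677.6  
2  | Bob   | 845.55 
3  | Alice | 574.5  
4  | Bob   | 1241.16
5  | Alice | 1892.34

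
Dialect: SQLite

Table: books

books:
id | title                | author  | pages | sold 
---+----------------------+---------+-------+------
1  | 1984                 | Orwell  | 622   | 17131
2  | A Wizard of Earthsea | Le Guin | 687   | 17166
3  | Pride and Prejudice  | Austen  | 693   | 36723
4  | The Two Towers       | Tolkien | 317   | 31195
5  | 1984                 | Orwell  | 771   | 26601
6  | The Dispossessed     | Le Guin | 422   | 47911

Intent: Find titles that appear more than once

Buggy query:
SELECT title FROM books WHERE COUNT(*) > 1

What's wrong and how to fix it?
Bug: COUNT(*) is an aggregate and cannot be used in WHERE

Fix: GROUP BY title, then filter groups with HAVING COUNT(*) > 1

Corrected query:
SELECT title FROM books GROUP BY title HAVING COUNT(*) > 1

Result:
title
-----
1984 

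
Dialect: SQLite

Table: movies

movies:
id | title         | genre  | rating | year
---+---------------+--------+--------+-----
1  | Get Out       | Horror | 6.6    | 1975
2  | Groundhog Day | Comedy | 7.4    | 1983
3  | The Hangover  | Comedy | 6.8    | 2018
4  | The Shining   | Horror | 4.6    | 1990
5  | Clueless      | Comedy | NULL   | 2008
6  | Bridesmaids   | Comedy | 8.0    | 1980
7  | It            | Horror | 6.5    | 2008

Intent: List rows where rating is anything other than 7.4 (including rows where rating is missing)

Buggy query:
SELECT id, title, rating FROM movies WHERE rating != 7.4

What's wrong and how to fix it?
Bug: Inequality against NULL is unknown, not true; rows with NULL are dropped

Fix: Add an explicit OR rating IS NULL to include the missing-value rows

Corrected query:
SELECT id, title, rating FROM movies WHERE rating != 7.4 OR rating IS NULL

Result:
id | title        | rating
---+--------------+-------
1  | Get Out      | 6.6   
3  | The Hangover | 6.8   
4  | The Shining  | 4.6   
5  | Clueless     | NULL  
6  | Bridesmaids  | 8     
7  | It           | 6.5   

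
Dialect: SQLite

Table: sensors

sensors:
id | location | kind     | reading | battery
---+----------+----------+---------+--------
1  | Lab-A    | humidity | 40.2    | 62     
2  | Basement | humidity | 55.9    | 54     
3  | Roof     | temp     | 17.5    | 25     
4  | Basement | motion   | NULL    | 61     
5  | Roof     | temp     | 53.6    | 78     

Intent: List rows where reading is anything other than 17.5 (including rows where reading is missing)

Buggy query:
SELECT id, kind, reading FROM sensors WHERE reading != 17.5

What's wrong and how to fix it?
Bug: 'reading != 17.5' is unknown when reading is NULL, so NULL rows are silently excluded

Fix: Add an explicit OR reading IS NULL to include the missing-value rows

Corrected query:
SELECT id, kind, reading FROM sensors WHERE reading != 17.5 OR reading IS NULL

Result:
id | kind     | reading
---+----------+--------
1  | humidity | 40.2   
2  | humidity | 55.9   
4  | motion   | NULL   
5  | temp     | 53.6   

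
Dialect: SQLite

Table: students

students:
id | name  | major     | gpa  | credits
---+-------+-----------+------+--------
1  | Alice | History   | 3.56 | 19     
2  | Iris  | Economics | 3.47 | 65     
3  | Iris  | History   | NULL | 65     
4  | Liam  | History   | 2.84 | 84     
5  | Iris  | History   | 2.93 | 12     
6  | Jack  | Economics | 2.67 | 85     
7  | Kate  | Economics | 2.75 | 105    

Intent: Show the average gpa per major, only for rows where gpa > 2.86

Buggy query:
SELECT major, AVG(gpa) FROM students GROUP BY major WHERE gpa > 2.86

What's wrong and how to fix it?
Bug: Row-level WHERE must come before GROUP BY in the clause order

Fix: Move the WHERE clause before GROUP BY

Corrected query:
SELECT major, AVG(gpa) FROM students WHERE gpa > 2.86 GROUP BY major

Result:
major     | AVG(gpa)
----------+---------
Economics | 3.47    
History   | 3.245   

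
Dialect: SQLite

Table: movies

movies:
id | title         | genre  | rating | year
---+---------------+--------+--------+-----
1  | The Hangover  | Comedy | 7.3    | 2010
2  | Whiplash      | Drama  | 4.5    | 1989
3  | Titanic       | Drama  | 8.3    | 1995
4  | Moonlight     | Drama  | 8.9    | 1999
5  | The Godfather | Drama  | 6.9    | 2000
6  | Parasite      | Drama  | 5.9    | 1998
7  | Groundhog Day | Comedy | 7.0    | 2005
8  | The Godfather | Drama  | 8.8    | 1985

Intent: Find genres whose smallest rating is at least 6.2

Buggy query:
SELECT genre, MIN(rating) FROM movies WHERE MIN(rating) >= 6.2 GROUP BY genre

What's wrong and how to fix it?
Bug: Aggregates like MIN are computed per group after WHERE runs

Fix: Use HAVING for the per-group MIN condition

Corrected query:
SELECT genre, MIN(rating) FROM movies GROUP BY genre HAVING MIN(rating) >= 6.2

Result:
genre  | MIN(rating)
-------+------------
Comedy | 7          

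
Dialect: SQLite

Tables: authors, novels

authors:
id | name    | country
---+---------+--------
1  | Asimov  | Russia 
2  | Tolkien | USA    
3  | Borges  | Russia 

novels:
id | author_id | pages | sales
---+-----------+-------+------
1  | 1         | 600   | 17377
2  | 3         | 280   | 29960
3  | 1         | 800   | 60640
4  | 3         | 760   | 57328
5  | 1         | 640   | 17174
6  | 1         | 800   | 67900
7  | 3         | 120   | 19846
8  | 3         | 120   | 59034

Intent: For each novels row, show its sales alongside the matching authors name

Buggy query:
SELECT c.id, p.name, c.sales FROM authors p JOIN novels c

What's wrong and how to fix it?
Bug: Missing join condition: each novels row is matched to all authors rows instead of just its own

Fix: Add ON c.author_id = p.id to the JOIN

Corrected query:
SELECT c.id, p.name, c.sales FROM authors p JOIN novels c ON c.author_id = p.id

Result:
id | name   | sales
---+--------+------
1  | Asimov | 17377
2  | Borges | 29960
3  | Asimov | 60640
4  | Borges | 57328
5  | Asimov | 17174
6  | Asimov | 67900
7  | Borges | 19846
8  | Borges | 59034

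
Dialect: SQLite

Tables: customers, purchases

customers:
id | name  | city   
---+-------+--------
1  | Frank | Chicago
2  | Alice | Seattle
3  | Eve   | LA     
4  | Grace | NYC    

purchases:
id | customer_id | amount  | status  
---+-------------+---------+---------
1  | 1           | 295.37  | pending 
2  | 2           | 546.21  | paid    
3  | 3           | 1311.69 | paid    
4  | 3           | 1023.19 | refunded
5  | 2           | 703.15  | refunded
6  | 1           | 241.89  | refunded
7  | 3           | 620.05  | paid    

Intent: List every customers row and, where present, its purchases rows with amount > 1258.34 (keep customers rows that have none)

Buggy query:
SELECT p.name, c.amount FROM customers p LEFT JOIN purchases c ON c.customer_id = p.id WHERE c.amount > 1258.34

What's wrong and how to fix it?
Bug: A WHERE condition on the right-hand table after LEFT JOIN drops unmatched parents

Fix: Put 'c.amount > 1258.34' in the JOIN's ON clause instead of WHERE

Corrected query:
SELECT p.name, c.amount FROM customers p LEFT JOIN purchases c ON c.customer_id = p.id AND c.amount > 1258.34

Result:
name  | amount 
------+--------
Frank | NULL   
Alice | NULL   
Eve   | 1311.69
Grace | NULL   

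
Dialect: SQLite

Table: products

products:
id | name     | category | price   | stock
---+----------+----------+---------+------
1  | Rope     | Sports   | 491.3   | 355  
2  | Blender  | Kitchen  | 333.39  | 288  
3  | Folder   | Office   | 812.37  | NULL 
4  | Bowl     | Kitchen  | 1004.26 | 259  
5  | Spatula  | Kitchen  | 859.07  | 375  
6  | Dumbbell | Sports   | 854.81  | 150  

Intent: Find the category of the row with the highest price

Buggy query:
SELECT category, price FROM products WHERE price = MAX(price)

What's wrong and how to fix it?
Bug: WHERE is evaluated per row; an aggregate over the whole table isn't defined there

Fix: Wrap MAX in a scalar subquery so WHERE compares against a single value

Corrected query:
SELECT category, price FROM products WHERE price = (SELECT MAX(price) FROM products)

Result:
category | price  
---------+--------
Kitchen  | 1004.26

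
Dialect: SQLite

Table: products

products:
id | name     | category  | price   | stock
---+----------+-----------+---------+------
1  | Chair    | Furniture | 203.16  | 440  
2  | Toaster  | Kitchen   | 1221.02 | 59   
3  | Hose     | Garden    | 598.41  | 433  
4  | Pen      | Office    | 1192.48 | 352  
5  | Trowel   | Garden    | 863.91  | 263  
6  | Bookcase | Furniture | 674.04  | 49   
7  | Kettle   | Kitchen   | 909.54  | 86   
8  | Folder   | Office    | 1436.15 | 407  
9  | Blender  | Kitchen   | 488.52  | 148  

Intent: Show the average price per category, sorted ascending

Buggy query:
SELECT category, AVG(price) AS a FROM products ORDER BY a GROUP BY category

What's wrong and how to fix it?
Bug: ORDER BY appears before GROUP BY; SQL clause order requires GROUP BY first

Fix: Move ORDER BY to the end, after GROUP BY

Corrected query:
SELECT category, AVG(price) AS a FROM products GROUP BY category ORDER BY a

Result:
category  | a         
----------+-----------
Furniture | 438.6     
Garden    | 731.16    
Kitchen   | 873.026667
Office    | 1314.315  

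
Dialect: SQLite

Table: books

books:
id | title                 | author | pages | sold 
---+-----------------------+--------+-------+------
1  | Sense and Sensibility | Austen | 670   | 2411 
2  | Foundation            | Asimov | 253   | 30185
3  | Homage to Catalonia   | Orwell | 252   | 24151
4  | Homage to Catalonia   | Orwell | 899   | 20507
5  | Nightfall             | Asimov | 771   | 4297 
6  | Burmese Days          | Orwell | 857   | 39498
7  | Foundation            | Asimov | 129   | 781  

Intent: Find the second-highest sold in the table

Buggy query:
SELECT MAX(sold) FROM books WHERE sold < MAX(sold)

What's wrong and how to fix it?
Bug: The inner MAX is an aggregate inside WHERE, which is not allowed

Fix: Compute the overall MAX in a subquery, then take MAX of rows below it

Corrected query:
SELECT MAX(sold) FROM books WHERE sold < (SELECT MAX(sold) FROM books)

Result:
MAX(sold)
---------
30185    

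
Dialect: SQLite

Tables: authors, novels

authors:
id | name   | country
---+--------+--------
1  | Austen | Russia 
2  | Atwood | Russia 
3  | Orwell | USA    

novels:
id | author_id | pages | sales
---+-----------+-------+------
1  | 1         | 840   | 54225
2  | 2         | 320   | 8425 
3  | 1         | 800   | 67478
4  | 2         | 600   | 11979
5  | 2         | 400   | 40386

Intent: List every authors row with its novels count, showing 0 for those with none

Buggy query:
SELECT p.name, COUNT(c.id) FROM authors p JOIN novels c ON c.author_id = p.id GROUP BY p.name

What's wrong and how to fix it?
Bug: INNER JOIN drops authors rows that have no matching novels rows

Fix: Use LEFT JOIN so parents without children still appear (COUNT(c.id) gives 0)

Corrected query:
SELECT p.name, COUNT(c.id) FROM authors p LEFT JOIN novels c ON c.author_id = p.id GROUP BY p.name

Result:
name   | COUNT(c.id)
-------+------------
Atwood | 3          
Austen | 2          
Orwell | 0          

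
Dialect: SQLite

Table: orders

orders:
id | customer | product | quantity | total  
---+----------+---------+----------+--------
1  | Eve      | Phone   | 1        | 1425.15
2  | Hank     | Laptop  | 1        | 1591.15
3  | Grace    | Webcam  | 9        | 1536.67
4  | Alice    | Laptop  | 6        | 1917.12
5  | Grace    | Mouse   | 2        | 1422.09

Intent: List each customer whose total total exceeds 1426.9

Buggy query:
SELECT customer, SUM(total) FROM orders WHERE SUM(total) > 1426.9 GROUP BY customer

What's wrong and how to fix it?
Bug: Aggregate functions cannot appear in a WHERE clause

Fix: Move the aggregate condition to a HAVING clause

Corrected query:
SELECT customer, SUM(total) FROM orders GROUP BY customer HAVING SUM(total) > 1426.9

Result:
customer | SUM(total)
---------+-----------
Alice    | 1917.12   
Grace    | 2958.76   
Hank     | 1591.15   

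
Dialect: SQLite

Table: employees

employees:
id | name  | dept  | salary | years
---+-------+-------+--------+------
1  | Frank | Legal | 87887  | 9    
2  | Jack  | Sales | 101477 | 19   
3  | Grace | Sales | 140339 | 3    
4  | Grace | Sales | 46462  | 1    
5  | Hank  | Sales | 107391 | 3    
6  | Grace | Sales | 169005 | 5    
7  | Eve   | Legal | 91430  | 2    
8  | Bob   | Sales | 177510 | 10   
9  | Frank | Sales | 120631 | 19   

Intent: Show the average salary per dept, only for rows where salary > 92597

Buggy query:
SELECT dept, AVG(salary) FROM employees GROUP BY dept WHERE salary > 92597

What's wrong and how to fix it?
Bug: Row-level WHERE must come before GROUP BY in the clause order

Fix: Place WHERE between FROM and GROUP BY

Corrected query:
SELECT dept, AVG(salary) FROM employees WHERE salary > 92597 GROUP BY dept

Result:
dept  | AVG(salary)  
------+--------------
Sales | 136058.833333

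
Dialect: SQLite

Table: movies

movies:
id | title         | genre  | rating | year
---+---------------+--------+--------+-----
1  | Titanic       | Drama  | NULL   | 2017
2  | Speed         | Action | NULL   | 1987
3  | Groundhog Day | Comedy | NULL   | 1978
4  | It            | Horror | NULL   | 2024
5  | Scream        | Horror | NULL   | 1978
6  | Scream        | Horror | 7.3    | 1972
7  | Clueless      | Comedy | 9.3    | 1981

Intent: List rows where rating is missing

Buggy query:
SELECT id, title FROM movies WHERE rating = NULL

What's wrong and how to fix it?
Bug: '= NULL' is always unknown in SQL three-valued logic, so no rows match

Fix: Replace '= NULL' with 'IS NULL'

Corrected query:
SELECT id, title FROM movies WHERE rating IS NULL

Result:
id | title        
---+--------------
1  | Titanic      
2  | Speed        
3  | Groundhog Day
4  | It           
5  | Scream       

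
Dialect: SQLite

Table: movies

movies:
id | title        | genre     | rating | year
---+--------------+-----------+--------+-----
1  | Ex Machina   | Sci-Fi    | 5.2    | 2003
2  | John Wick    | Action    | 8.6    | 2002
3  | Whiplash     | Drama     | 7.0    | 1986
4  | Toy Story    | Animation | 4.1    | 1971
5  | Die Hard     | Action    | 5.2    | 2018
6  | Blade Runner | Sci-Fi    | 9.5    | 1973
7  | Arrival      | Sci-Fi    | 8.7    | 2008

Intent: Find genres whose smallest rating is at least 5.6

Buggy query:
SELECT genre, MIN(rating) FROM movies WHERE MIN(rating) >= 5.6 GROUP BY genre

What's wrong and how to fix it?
Bug: Aggregates like MIN are computed per group after WHERE runs

Fix: Use HAVING for the per-group MIN condition

Corrected query:
SELECT genre, MIN(rating) FROM movies GROUP BY genre HAVING MIN(rating) >= 5.6

Result:
genre | MIN(rating)
------+------------
Drama | 7          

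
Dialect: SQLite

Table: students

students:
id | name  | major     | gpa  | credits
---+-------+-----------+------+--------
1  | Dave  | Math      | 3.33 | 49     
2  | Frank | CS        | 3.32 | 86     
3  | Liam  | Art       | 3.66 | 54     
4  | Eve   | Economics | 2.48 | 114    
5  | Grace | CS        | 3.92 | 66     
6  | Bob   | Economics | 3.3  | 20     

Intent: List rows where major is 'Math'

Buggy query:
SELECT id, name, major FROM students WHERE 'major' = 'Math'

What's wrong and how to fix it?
Bug: Single quotes denote string literals in SQL; the column name is being compared as a constant string

Fix: Reference the column as major without single quotes

Corrected query:
SELECT id, name, major FROM students WHERE major = 'Math'

Result:
id | name | major
---+------+------
1  | Dave | Math 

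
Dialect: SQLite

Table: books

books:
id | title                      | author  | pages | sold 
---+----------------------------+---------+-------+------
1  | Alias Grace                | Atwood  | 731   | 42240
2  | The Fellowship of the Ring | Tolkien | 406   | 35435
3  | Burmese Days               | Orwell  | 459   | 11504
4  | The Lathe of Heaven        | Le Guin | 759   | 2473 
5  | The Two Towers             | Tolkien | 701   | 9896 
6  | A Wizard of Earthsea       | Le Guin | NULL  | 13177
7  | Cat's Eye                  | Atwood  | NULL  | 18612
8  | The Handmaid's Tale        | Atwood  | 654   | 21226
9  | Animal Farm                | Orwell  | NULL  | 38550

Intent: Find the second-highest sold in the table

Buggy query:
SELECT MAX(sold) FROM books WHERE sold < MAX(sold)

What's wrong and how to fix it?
Bug: MAX(sold) on the right of the comparison is an aggregate-in-WHERE error

Fix: Put the inner MAX in a scalar subquery

Corrected query:
SELECT MAX(sold) FROM books WHERE sold < (SELECT MAX(sold) FROM books)

Result:
MAX(sold)
---------
38550    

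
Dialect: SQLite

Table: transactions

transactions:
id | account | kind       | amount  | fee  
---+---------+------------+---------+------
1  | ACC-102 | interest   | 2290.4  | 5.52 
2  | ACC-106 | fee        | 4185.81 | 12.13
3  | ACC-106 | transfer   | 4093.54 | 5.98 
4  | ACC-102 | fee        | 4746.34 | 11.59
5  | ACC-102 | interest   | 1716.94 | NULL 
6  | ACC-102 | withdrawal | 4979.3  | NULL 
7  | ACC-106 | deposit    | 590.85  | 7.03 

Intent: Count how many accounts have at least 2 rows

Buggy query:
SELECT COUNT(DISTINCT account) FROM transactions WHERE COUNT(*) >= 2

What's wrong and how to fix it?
Bug: WHERE filters individual rows, not groups, so a group-level COUNT is invalid there

Fix: Group first with HAVING COUNT(*) >= 2, then COUNT the resulting groups

Corrected query:
SELECT COUNT(*) FROM (SELECT account FROM transactions GROUP BY account HAVING COUNT(*) >= 2)

Result:
COUNT(*)
--------
2       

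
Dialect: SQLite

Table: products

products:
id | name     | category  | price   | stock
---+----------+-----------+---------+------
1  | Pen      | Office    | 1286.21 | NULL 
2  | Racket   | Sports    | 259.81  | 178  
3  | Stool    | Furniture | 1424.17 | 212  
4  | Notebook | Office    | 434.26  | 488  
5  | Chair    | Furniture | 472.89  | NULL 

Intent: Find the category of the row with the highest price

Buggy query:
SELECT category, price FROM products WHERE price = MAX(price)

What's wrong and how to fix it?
Bug: MAX(price) is an aggregate and cannot be used directly in WHERE

Fix: Wrap MAX in a scalar subquery so WHERE compares against a single value

Corrected query:
SELECT category, price FROM products WHERE price = (SELECT MAX(price) FROM products)

Result:
category  | price  
----------+--------
Furniture | 1424.17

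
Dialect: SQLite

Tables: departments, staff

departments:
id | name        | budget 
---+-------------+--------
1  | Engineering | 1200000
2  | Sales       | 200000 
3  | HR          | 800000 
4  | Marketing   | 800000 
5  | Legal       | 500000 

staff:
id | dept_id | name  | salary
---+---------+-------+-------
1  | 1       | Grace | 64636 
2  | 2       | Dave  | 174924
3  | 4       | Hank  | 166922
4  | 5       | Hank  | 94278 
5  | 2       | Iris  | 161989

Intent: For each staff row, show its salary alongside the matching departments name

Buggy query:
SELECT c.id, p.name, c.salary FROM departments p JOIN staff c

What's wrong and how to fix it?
Bug: JOIN with no ON clause produces a cartesian product; every staff row pairs with every departments row

Fix: Add ON c.dept_id = p.id to the JOIN

Corrected query:
SELECT c.id, p.name, c.salary FROM departments p JOIN staff c ON c.dept_id = p.id

Result:
id | name        | salary
---+-------------+-------
1  | Engineering | 64636 
2  | Sales       | 174924
3  | Marketing   | 166922
4  | Legal       | 94278 
5  | Sales       | 161989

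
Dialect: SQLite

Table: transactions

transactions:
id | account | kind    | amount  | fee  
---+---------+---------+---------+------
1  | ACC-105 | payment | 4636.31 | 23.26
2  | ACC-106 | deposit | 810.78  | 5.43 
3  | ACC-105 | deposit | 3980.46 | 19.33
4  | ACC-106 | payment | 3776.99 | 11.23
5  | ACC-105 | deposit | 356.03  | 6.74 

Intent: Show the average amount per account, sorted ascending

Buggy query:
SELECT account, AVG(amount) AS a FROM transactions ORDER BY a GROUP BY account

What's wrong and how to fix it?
Bug: GROUP BY must precede ORDER BY

Fix: Move ORDER BY to the end, after GROUP BY

Corrected query:
SELECT account, AVG(amount) AS a FROM transactions GROUP BY account ORDER BY a

Result:
account | a          
--------+------------
ACC-106 | 2293.885   
ACC-105 | 2990.933333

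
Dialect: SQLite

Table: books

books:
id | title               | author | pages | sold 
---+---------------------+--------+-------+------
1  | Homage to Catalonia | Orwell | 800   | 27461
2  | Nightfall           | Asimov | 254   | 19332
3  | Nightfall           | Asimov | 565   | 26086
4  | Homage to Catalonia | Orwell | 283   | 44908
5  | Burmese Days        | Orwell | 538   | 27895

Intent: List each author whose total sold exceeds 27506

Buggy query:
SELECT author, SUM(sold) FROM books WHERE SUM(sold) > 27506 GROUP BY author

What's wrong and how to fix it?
Bug: WHERE runs before GROUP BY, so aggregates aren't available there

Fix: Use HAVING (which filters groups after aggregation) instead of WHERE

Corrected query:
SELECT author, SUM(sold) FROM books GROUP BY author HAVING SUM(sold) > 27506

Result:
author | SUM(sold)
-------+----------
Asimov | 45418    
Orwell | 100264   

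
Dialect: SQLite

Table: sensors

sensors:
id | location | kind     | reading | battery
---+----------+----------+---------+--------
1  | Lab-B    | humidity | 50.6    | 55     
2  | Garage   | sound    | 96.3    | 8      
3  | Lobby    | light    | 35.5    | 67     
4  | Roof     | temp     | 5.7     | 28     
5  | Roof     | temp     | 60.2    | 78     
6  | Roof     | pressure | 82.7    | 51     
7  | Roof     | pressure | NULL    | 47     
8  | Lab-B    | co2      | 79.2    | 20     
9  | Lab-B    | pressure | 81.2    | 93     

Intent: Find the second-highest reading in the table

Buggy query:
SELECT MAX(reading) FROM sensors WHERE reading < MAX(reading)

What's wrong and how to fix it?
Bug: The inner MAX is an aggregate inside WHERE, which is not allowed

Fix: Put the inner MAX in a scalar subquery

Corrected query:
SELECT MAX(reading) FROM sensors WHERE reading < (SELECT MAX(reading) FROM sensors)

Result:
MAX(reading)
------------
82.7        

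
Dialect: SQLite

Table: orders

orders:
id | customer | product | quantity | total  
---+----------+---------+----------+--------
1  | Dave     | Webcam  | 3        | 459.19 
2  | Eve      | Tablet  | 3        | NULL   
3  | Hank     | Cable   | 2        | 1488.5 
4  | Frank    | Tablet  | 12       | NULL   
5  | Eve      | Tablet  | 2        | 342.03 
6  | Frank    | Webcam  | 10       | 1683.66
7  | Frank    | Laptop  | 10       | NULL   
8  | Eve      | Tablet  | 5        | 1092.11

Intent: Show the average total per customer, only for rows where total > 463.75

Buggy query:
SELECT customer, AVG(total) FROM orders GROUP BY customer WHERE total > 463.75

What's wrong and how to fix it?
Bug: WHERE cannot follow GROUP BY

Fix: Place WHERE between FROM and GROUP BY

Corrected query:
SELECT customer, AVG(total) FROM orders WHERE total > 463.75 GROUP BY customer

Result:
customer | AVG(total)
---------+-----------
Eve      | 1092.11   
Frank    | 1683.66   
Hank     | 1488.5    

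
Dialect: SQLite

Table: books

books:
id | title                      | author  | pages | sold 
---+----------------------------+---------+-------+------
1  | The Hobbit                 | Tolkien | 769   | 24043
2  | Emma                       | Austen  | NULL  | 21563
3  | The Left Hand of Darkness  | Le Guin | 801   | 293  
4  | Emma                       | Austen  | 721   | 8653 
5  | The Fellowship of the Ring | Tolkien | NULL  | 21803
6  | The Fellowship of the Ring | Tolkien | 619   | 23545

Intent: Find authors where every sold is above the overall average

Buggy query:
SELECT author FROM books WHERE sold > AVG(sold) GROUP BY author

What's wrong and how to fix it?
Bug: WHERE evaluates per row before aggregation, so AVG() is unavailable

Fix: Compute the overall average in a scalar subquery and compare each group's MIN against it in HAVING

Corrected query:
SELECT author FROM books GROUP BY author HAVING MIN(sold) > (SELECT AVG(sold) FROM books)

Result:
author 
-------
Tolkien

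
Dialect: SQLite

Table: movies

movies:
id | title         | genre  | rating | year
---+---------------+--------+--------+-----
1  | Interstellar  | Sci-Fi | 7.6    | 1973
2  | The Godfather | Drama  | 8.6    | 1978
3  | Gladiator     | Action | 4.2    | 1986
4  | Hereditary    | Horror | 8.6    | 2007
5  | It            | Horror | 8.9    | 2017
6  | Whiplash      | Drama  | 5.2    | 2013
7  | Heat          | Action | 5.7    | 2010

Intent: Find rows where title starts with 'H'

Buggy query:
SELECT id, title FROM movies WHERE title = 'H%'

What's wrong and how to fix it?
Bug: Wildcards only work with LIKE; '=' treats '%' as a literal character

Fix: Replace '=' with LIKE so 'H%' is treated as a pattern

Corrected query:
SELECT id, title FROM movies WHERE title LIKE 'H%'

Result:
id | title     
---+-----------
4  | Hereditary
7  | Heat      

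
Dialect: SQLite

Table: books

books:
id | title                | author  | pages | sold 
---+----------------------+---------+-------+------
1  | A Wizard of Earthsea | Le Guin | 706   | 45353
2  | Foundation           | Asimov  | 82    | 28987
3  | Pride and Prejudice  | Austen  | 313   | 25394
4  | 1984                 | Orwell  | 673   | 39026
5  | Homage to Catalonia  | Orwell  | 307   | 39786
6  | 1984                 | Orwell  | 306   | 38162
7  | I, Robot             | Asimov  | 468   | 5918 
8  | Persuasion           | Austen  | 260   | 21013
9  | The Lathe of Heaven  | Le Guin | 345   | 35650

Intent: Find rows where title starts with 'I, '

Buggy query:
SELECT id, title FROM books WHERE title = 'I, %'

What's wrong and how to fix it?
Bug: '=' compares the literal string including the % character; pattern matching needs LIKE

Fix: Replace '=' with LIKE so 'I, %' is treated as a pattern

Corrected query:
SELECT id, title FROM books WHERE title LIKE 'I, %'

Result:
id | title   
---+---------
7  | I, Robot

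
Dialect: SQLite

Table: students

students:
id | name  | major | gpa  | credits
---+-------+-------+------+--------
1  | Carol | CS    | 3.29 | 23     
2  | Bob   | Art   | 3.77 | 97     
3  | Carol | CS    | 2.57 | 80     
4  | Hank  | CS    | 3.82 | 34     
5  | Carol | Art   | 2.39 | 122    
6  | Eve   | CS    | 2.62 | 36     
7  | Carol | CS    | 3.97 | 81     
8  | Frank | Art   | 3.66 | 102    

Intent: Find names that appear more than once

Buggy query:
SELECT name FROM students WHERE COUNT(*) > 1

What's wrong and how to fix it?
Bug: WHERE can't reference COUNT(*); aggregates are computed after WHERE

Fix: GROUP BY name, then filter groups with HAVING COUNT(*) > 1

Corrected query:
SELECT name FROM students GROUP BY name HAVING COUNT(*) > 1

Result:
name 
-----
Carol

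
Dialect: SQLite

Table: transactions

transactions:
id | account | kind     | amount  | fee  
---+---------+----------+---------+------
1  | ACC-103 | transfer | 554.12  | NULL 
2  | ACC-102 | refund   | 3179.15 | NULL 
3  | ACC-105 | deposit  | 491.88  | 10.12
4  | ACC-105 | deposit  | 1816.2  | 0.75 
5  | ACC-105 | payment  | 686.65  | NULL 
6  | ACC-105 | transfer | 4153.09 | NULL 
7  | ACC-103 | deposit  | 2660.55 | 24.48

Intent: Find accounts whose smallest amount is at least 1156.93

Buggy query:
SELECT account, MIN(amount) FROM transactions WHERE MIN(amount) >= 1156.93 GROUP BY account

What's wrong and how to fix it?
Bug: MIN() in WHERE is a misuse of aggregate

Fix: Use HAVING for the per-group MIN condition

Corrected query:
SELECT account, MIN(amount) FROM transactions GROUP BY account HAVING MIN(amount) >= 1156.93

Result:
account | MIN(amount)
--------+------------
ACC-102 | 3179.15    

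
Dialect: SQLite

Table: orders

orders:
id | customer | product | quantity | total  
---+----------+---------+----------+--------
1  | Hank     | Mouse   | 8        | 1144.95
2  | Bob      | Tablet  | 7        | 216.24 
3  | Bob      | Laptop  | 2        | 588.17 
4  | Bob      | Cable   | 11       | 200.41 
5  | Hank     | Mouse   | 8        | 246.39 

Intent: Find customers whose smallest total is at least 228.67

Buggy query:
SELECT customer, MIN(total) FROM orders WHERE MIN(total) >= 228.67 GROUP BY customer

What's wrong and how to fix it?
Bug: MIN() in WHERE is a misuse of aggregate

Fix: Use HAVING for the per-group MIN condition

Corrected query:
SELECT customer, MIN(total) FROM orders GROUP BY customer HAVING MIN(total) >= 228.67

Result:
customer | MIN(total)
---------+-----------
Hank     | 246.39    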